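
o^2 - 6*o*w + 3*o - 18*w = (o + 3)*(o - 6*w)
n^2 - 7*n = n*(n - 7)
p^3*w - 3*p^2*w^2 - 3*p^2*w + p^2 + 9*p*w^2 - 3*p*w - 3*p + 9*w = (p - 3)*(p - 3*w)*(p*w + 1)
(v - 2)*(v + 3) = v^2 + v - 6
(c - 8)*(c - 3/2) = c^2 - 19*c/2 + 12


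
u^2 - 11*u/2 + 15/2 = (u - 3)*(u - 5/2)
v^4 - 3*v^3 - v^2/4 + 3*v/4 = v*(v - 3)*(v - 1/2)*(v + 1/2)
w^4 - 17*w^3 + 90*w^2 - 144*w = w*(w - 8)*(w - 6)*(w - 3)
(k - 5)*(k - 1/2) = k^2 - 11*k/2 + 5/2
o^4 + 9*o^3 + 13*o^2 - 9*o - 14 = (o - 1)*(o + 1)*(o + 2)*(o + 7)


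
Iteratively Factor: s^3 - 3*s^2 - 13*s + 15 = (s - 5)*(s^2 + 2*s - 3) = (s - 5)*(s + 3)*(s - 1)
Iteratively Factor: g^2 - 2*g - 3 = (g + 1)*(g - 3)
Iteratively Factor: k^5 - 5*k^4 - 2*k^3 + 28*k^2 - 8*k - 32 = (k - 2)*(k^4 - 3*k^3 - 8*k^2 + 12*k + 16) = (k - 2)*(k + 1)*(k^3 - 4*k^2 - 4*k + 16) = (k - 2)*(k + 1)*(k + 2)*(k^2 - 6*k + 8) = (k - 4)*(k - 2)*(k + 1)*(k + 2)*(k - 2)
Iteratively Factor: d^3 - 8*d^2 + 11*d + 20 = (d - 4)*(d^2 - 4*d - 5) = (d - 4)*(d + 1)*(d - 5)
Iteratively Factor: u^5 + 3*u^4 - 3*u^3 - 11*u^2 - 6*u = (u - 2)*(u^4 + 5*u^3 + 7*u^2 + 3*u) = (u - 2)*(u + 1)*(u^3 + 4*u^2 + 3*u) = (u - 2)*(u + 1)^2*(u^2 + 3*u) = u*(u - 2)*(u + 1)^2*(u + 3)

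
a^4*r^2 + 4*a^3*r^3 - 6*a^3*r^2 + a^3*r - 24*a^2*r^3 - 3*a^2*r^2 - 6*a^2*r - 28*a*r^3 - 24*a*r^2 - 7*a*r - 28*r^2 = (a - 7)*(a + 4*r)*(a*r + 1)*(a*r + r)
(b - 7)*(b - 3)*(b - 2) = b^3 - 12*b^2 + 41*b - 42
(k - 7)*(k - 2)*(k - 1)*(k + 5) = k^4 - 5*k^3 - 27*k^2 + 101*k - 70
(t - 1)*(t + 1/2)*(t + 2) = t^3 + 3*t^2/2 - 3*t/2 - 1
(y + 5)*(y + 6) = y^2 + 11*y + 30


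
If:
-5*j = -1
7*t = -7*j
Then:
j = 1/5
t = -1/5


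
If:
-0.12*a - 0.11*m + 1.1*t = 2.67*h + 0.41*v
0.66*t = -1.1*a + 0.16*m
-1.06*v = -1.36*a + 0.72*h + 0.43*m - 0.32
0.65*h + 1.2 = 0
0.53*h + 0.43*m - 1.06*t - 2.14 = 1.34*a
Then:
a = 3.09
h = -1.85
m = 10.41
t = -2.62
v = 1.29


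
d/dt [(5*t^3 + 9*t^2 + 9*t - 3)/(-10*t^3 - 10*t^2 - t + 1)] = 2*(20*t^4 + 85*t^3 + 3*t^2 - 21*t + 3)/(100*t^6 + 200*t^5 + 120*t^4 - 19*t^2 - 2*t + 1)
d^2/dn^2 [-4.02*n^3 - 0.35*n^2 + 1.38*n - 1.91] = -24.12*n - 0.7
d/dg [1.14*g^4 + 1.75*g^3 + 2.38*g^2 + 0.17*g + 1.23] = 4.56*g^3 + 5.25*g^2 + 4.76*g + 0.17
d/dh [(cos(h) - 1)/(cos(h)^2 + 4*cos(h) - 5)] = sin(h)/(cos(h) + 5)^2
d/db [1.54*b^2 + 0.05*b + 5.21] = 3.08*b + 0.05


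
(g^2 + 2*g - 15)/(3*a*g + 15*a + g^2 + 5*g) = (g - 3)/(3*a + g)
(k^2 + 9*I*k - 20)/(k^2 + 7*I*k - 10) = (k + 4*I)/(k + 2*I)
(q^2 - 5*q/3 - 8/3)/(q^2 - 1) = (q - 8/3)/(q - 1)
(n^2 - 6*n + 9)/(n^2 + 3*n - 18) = (n - 3)/(n + 6)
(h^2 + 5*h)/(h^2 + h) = (h + 5)/(h + 1)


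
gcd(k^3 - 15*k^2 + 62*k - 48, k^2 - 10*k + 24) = k - 6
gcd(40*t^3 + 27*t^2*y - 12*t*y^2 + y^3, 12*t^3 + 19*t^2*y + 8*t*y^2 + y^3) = t + y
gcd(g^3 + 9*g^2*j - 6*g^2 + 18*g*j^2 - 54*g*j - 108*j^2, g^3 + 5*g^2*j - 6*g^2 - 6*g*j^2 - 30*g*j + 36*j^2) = g^2 + 6*g*j - 6*g - 36*j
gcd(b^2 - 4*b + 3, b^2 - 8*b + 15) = b - 3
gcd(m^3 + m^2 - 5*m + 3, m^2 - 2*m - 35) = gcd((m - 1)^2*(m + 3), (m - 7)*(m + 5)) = 1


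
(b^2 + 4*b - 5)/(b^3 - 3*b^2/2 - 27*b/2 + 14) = 2*(b + 5)/(2*b^2 - b - 28)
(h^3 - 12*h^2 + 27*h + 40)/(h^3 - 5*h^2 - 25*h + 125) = (h^2 - 7*h - 8)/(h^2 - 25)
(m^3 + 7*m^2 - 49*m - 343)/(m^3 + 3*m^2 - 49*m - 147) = (m + 7)/(m + 3)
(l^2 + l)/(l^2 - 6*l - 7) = l/(l - 7)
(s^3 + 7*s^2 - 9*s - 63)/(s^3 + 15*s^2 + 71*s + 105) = (s - 3)/(s + 5)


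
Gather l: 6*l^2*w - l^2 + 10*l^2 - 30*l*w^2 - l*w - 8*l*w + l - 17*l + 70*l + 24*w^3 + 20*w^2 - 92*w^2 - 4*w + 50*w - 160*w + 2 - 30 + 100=l^2*(6*w + 9) + l*(-30*w^2 - 9*w + 54) + 24*w^3 - 72*w^2 - 114*w + 72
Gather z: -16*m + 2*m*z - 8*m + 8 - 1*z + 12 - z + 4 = -24*m + z*(2*m - 2) + 24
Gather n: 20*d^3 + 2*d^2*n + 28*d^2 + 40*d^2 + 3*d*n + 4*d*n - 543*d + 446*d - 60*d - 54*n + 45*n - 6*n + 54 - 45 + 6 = 20*d^3 + 68*d^2 - 157*d + n*(2*d^2 + 7*d - 15) + 15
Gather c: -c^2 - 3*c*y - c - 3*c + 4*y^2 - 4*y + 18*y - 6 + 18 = -c^2 + c*(-3*y - 4) + 4*y^2 + 14*y + 12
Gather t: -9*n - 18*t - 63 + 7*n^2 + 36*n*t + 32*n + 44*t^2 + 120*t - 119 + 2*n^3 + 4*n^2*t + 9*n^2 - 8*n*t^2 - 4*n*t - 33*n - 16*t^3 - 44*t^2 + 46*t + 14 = 2*n^3 + 16*n^2 - 8*n*t^2 - 10*n - 16*t^3 + t*(4*n^2 + 32*n + 148) - 168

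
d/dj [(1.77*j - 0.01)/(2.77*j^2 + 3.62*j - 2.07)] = (-4.9029*j^2 + 0.0553999999999997*j - 3.6277)/(7.6729*j^4 + 20.0548*j^3 + 1.6366*j^2 - 14.9868*j + 4.2849)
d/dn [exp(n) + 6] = exp(n)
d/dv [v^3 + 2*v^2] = v*(3*v + 4)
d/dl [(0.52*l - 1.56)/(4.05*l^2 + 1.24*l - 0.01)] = (-2.106*l^2 + 12.636*l + 1.9292)/(16.4025*l^4 + 10.044*l^3 + 1.4566*l^2 - 0.0248*l + 0.0001)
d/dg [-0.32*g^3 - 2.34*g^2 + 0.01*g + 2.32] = -0.96*g^2 - 4.68*g + 0.01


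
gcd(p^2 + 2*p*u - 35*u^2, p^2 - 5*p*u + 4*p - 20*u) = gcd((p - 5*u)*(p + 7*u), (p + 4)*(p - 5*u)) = p - 5*u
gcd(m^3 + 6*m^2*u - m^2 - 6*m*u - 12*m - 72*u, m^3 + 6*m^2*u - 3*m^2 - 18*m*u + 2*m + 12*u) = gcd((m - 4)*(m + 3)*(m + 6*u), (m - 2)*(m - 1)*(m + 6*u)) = m + 6*u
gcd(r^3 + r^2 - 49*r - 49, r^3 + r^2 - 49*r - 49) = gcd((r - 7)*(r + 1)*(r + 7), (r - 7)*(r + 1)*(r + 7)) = r^3 + r^2 - 49*r - 49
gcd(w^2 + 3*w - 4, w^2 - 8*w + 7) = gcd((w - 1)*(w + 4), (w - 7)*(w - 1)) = w - 1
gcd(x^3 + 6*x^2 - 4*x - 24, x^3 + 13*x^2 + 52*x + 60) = x^2 + 8*x + 12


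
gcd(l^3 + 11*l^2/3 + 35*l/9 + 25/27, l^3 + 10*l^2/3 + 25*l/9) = l^2 + 10*l/3 + 25/9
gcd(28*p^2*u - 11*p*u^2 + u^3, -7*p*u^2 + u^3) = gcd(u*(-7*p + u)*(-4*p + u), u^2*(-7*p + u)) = 7*p*u - u^2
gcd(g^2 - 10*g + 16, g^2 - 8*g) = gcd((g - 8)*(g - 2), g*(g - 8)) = g - 8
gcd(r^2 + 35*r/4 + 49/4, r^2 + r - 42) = r + 7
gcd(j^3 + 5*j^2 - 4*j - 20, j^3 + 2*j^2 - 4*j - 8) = j^2 - 4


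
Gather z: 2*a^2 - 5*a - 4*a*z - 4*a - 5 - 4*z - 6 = 2*a^2 - 9*a + z*(-4*a - 4) - 11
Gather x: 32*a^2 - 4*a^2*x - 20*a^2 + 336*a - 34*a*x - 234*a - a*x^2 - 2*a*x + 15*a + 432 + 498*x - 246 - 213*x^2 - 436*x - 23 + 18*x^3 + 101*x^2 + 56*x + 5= 12*a^2 + 117*a + 18*x^3 + x^2*(-a - 112) + x*(-4*a^2 - 36*a + 118) + 168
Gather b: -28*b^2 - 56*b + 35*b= -28*b^2 - 21*b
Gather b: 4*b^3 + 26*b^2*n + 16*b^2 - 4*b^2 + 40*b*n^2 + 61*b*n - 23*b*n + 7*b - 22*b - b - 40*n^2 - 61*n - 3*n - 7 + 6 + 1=4*b^3 + b^2*(26*n + 12) + b*(40*n^2 + 38*n - 16) - 40*n^2 - 64*n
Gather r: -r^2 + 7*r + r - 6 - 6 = -r^2 + 8*r - 12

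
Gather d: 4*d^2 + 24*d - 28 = 4*d^2 + 24*d - 28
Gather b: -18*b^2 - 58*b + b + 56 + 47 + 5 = -18*b^2 - 57*b + 108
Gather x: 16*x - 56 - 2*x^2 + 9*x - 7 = -2*x^2 + 25*x - 63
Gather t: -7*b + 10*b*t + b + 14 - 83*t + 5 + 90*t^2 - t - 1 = -6*b + 90*t^2 + t*(10*b - 84) + 18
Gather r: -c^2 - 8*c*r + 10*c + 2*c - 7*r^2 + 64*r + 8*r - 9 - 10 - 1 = -c^2 + 12*c - 7*r^2 + r*(72 - 8*c) - 20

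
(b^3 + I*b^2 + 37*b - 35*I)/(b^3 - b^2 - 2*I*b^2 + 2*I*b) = (b^3 + I*b^2 + 37*b - 35*I)/(b*(b^2 - b - 2*I*b + 2*I))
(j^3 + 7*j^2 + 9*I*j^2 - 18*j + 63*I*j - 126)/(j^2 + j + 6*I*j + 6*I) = (j^2 + j*(7 + 3*I) + 21*I)/(j + 1)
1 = 1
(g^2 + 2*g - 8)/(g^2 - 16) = (g - 2)/(g - 4)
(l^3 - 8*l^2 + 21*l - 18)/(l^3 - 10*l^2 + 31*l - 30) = (l - 3)/(l - 5)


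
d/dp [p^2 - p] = 2*p - 1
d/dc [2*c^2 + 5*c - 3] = 4*c + 5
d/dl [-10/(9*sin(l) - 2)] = 90*cos(l)/(9*sin(l) - 2)^2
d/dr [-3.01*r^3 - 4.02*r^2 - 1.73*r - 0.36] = -9.03*r^2 - 8.04*r - 1.73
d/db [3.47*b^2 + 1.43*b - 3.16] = 6.94*b + 1.43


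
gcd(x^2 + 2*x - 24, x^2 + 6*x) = x + 6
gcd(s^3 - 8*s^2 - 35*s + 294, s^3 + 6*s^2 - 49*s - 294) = s^2 - s - 42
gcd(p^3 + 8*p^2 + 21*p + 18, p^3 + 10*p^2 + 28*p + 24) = p + 2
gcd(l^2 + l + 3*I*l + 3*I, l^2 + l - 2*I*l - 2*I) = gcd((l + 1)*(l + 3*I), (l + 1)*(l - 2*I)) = l + 1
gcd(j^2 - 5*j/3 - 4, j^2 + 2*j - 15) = j - 3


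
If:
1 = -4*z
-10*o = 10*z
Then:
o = 1/4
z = -1/4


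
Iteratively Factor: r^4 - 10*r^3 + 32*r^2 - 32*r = (r - 2)*(r^3 - 8*r^2 + 16*r) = (r - 4)*(r - 2)*(r^2 - 4*r) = (r - 4)^2*(r - 2)*(r)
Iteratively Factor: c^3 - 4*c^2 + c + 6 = (c + 1)*(c^2 - 5*c + 6) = (c - 3)*(c + 1)*(c - 2)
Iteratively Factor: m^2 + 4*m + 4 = (m + 2)*(m + 2)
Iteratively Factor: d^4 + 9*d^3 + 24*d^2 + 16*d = (d + 4)*(d^3 + 5*d^2 + 4*d) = d*(d + 4)*(d^2 + 5*d + 4) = d*(d + 1)*(d + 4)*(d + 4)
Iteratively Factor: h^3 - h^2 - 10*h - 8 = (h + 1)*(h^2 - 2*h - 8) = (h + 1)*(h + 2)*(h - 4)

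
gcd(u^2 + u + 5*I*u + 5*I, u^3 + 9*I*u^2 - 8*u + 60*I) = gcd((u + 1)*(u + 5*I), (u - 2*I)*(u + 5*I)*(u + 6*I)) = u + 5*I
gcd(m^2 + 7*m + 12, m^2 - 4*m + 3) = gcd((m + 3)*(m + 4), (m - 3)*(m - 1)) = 1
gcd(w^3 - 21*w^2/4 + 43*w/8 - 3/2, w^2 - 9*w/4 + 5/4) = 1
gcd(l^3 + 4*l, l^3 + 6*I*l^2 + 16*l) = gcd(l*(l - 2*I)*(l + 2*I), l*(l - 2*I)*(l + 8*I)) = l^2 - 2*I*l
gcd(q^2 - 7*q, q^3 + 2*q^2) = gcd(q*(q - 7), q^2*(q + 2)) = q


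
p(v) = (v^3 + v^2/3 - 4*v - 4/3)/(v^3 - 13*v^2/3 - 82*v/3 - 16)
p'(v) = (-3*v^2 + 26*v/3 + 82/3)*(v^3 + v^2/3 - 4*v - 4/3)/(v^3 - 13*v^2/3 - 82*v/3 - 16)^2 + (3*v^2 + 2*v/3 - 4)/(v^3 - 13*v^2/3 - 82*v/3 - 16)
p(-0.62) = -1.08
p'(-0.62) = 26.93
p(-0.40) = -0.04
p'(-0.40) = 0.83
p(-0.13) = 0.06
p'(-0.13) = 0.19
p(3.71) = -0.31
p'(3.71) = -0.27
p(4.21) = -0.47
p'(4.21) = -0.35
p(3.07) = -0.17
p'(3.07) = -0.20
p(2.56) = -0.08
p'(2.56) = -0.15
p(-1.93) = 0.03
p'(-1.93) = 0.44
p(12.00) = 2.27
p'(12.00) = -0.33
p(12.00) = 2.27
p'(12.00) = -0.33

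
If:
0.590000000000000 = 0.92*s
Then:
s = 0.64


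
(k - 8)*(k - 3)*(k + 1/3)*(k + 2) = k^4 - 26*k^3/3 - k^2 + 146*k/3 + 16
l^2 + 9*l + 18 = (l + 3)*(l + 6)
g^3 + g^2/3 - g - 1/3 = (g - 1)*(g + 1/3)*(g + 1)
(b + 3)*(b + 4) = b^2 + 7*b + 12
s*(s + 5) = s^2 + 5*s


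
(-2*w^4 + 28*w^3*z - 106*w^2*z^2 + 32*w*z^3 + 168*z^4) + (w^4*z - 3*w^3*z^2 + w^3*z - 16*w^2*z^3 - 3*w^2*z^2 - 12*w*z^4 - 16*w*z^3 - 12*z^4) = w^4*z - 2*w^4 - 3*w^3*z^2 + 29*w^3*z - 16*w^2*z^3 - 109*w^2*z^2 - 12*w*z^4 + 16*w*z^3 + 156*z^4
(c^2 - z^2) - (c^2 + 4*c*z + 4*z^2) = -4*c*z - 5*z^2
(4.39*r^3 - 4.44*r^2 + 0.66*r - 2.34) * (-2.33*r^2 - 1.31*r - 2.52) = -10.2287*r^5 + 4.5943*r^4 - 6.7842*r^3 + 15.7764*r^2 + 1.4022*r + 5.8968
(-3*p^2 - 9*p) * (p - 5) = -3*p^3 + 6*p^2 + 45*p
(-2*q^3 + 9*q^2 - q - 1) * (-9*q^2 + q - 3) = 18*q^5 - 83*q^4 + 24*q^3 - 19*q^2 + 2*q + 3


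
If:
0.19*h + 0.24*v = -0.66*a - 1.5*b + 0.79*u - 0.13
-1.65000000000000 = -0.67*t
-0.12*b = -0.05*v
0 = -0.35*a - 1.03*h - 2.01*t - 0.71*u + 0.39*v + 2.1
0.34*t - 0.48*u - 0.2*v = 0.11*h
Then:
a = 5.87385321922795 - 2.9153081351831*v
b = 0.416666666666667*v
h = 1.96726343192592*v - 7.0845541151663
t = 2.46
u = 3.3679466364669 - 0.867497869816357*v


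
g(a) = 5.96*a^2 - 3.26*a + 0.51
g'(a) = 11.92*a - 3.26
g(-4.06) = 111.99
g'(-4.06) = -51.66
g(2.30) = 24.54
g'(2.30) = 24.16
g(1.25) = 5.75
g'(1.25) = 11.64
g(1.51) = 9.18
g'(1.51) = 14.74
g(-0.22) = 1.52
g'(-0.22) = -5.88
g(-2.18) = 35.94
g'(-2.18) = -29.25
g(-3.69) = 93.69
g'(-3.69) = -47.24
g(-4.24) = 121.48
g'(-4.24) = -53.80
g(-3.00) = 63.93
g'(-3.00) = -39.02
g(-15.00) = 1390.41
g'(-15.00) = -182.06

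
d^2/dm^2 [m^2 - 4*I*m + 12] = 2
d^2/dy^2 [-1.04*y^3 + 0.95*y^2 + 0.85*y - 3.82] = 1.9 - 6.24*y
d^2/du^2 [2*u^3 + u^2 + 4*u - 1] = 12*u + 2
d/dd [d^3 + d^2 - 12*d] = 3*d^2 + 2*d - 12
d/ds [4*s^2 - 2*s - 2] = 8*s - 2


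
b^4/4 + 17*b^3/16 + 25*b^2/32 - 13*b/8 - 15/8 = (b/2 + 1)^2*(b - 5/4)*(b + 3/2)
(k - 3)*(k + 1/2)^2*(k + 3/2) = k^4 - k^3/2 - 23*k^2/4 - 39*k/8 - 9/8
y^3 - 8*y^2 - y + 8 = (y - 8)*(y - 1)*(y + 1)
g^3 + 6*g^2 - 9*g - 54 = (g - 3)*(g + 3)*(g + 6)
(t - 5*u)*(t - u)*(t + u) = t^3 - 5*t^2*u - t*u^2 + 5*u^3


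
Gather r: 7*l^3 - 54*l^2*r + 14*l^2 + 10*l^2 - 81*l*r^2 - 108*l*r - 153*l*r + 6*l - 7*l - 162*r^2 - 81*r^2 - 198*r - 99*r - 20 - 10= 7*l^3 + 24*l^2 - l + r^2*(-81*l - 243) + r*(-54*l^2 - 261*l - 297) - 30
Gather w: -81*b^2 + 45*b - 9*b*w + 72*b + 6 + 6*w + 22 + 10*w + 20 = -81*b^2 + 117*b + w*(16 - 9*b) + 48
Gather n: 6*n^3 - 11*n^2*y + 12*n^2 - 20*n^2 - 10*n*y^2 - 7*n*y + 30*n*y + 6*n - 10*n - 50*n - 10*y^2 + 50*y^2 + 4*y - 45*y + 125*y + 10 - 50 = 6*n^3 + n^2*(-11*y - 8) + n*(-10*y^2 + 23*y - 54) + 40*y^2 + 84*y - 40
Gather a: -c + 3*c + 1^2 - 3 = 2*c - 2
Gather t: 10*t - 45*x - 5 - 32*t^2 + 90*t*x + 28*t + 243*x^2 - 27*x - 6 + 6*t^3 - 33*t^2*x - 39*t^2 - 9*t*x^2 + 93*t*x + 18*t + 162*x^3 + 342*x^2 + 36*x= 6*t^3 + t^2*(-33*x - 71) + t*(-9*x^2 + 183*x + 56) + 162*x^3 + 585*x^2 - 36*x - 11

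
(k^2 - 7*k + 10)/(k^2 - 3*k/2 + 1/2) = 2*(k^2 - 7*k + 10)/(2*k^2 - 3*k + 1)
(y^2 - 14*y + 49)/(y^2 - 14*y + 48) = (y^2 - 14*y + 49)/(y^2 - 14*y + 48)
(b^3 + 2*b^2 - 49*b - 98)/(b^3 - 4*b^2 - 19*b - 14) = (b + 7)/(b + 1)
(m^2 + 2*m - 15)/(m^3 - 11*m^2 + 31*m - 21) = (m + 5)/(m^2 - 8*m + 7)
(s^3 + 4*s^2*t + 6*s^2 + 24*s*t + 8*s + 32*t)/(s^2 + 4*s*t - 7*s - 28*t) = (s^2 + 6*s + 8)/(s - 7)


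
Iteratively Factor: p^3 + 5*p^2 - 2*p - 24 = (p - 2)*(p^2 + 7*p + 12) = (p - 2)*(p + 4)*(p + 3)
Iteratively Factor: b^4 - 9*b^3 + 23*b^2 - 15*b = (b - 1)*(b^3 - 8*b^2 + 15*b) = (b - 3)*(b - 1)*(b^2 - 5*b) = b*(b - 3)*(b - 1)*(b - 5)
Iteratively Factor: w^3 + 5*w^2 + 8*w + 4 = (w + 2)*(w^2 + 3*w + 2) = (w + 2)^2*(w + 1)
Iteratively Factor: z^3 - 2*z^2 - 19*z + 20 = (z + 4)*(z^2 - 6*z + 5) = (z - 5)*(z + 4)*(z - 1)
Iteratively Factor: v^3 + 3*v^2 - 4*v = (v - 1)*(v^2 + 4*v) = v*(v - 1)*(v + 4)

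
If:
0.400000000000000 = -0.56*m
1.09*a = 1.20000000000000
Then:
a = 1.10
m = -0.71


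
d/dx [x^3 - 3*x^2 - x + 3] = 3*x^2 - 6*x - 1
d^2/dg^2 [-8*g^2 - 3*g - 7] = -16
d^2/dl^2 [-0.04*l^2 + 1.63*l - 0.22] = -0.0800000000000000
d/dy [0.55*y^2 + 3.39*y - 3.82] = 1.1*y + 3.39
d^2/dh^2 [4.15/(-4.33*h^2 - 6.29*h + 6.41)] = (155.61587*h^2 + 226.05631*h - 4.15*(8.66*h + 6.29)*(17.32*h + 12.58) - 230.36899)/(4.33*h^2 + 6.29*h - 6.41)^3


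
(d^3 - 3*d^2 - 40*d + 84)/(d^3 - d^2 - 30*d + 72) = (d^2 - 9*d + 14)/(d^2 - 7*d + 12)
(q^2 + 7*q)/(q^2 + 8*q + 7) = q/(q + 1)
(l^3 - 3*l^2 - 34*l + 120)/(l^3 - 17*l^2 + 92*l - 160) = (l + 6)/(l - 8)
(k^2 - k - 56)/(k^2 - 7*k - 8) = (k + 7)/(k + 1)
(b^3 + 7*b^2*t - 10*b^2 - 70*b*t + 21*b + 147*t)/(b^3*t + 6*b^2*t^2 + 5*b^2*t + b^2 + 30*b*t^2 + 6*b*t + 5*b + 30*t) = (b^3 + 7*b^2*t - 10*b^2 - 70*b*t + 21*b + 147*t)/(b^3*t + 6*b^2*t^2 + 5*b^2*t + b^2 + 30*b*t^2 + 6*b*t + 5*b + 30*t)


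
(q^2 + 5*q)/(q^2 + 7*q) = (q + 5)/(q + 7)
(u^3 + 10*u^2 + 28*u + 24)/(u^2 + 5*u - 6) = (u^2 + 4*u + 4)/(u - 1)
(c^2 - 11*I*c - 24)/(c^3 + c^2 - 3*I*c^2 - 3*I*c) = (c - 8*I)/(c*(c + 1))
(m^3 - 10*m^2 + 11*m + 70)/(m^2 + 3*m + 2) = (m^2 - 12*m + 35)/(m + 1)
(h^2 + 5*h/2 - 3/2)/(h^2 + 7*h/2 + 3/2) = (2*h - 1)/(2*h + 1)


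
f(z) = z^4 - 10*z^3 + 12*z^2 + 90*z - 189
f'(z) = 4*z^3 - 30*z^2 + 24*z + 90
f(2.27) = -13.28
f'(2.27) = 36.68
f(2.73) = -1.78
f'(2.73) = 13.32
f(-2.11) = -211.71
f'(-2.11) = -131.78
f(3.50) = -5.69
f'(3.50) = -22.00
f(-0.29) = -213.84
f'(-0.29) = 80.42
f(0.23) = -167.78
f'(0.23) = 93.98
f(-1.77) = -245.44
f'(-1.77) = -68.65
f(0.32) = -159.29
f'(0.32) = 94.74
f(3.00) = 0.00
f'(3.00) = 0.00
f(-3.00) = 0.00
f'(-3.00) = -360.00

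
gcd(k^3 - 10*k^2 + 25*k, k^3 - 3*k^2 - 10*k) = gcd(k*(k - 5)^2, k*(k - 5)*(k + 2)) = k^2 - 5*k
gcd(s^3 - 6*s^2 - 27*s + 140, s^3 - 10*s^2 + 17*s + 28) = s^2 - 11*s + 28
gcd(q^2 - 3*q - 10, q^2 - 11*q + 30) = q - 5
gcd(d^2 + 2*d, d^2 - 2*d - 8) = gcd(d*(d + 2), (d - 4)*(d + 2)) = d + 2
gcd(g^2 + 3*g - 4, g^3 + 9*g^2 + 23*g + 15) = 1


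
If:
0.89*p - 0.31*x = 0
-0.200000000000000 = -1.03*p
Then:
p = 0.19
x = 0.56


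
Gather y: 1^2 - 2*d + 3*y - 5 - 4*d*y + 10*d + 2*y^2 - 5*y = 8*d + 2*y^2 + y*(-4*d - 2) - 4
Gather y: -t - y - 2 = -t - y - 2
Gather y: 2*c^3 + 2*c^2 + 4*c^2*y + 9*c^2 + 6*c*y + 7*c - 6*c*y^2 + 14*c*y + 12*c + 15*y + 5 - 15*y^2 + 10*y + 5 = 2*c^3 + 11*c^2 + 19*c + y^2*(-6*c - 15) + y*(4*c^2 + 20*c + 25) + 10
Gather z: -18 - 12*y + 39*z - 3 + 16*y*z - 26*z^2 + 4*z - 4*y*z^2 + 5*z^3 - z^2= -12*y + 5*z^3 + z^2*(-4*y - 27) + z*(16*y + 43) - 21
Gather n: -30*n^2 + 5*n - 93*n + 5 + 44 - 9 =-30*n^2 - 88*n + 40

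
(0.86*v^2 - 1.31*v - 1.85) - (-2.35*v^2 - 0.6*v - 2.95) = 3.21*v^2 - 0.71*v + 1.1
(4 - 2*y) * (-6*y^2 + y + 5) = 12*y^3 - 26*y^2 - 6*y + 20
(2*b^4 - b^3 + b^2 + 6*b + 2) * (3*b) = 6*b^5 - 3*b^4 + 3*b^3 + 18*b^2 + 6*b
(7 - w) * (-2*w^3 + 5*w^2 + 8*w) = 2*w^4 - 19*w^3 + 27*w^2 + 56*w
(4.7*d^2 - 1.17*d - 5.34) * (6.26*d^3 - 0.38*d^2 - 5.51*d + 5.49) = 29.422*d^5 - 9.1102*d^4 - 58.8808*d^3 + 34.2789*d^2 + 23.0001*d - 29.3166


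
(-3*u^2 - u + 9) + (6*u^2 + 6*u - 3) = 3*u^2 + 5*u + 6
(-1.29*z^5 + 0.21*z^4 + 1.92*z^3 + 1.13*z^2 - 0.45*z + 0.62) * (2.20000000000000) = -2.838*z^5 + 0.462*z^4 + 4.224*z^3 + 2.486*z^2 - 0.99*z + 1.364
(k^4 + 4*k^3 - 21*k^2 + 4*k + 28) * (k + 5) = k^5 + 9*k^4 - k^3 - 101*k^2 + 48*k + 140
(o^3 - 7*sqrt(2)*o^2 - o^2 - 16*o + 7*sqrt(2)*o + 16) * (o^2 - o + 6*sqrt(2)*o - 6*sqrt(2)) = o^5 - 2*o^4 - sqrt(2)*o^4 - 99*o^3 + 2*sqrt(2)*o^3 - 97*sqrt(2)*o^2 + 200*o^2 - 100*o + 192*sqrt(2)*o - 96*sqrt(2)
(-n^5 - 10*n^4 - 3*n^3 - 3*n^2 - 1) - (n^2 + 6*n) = -n^5 - 10*n^4 - 3*n^3 - 4*n^2 - 6*n - 1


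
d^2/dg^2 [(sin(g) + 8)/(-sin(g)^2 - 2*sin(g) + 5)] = (sin(g)^5 + 30*sin(g)^4 + 76*sin(g)^3 + 154*sin(g)^2 - 21*sin(g) - 164)/(sin(g)^2 + 2*sin(g) - 5)^3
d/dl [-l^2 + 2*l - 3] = 2 - 2*l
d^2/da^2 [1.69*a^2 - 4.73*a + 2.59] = 3.38000000000000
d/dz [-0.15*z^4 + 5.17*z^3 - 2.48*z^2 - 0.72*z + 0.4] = -0.6*z^3 + 15.51*z^2 - 4.96*z - 0.72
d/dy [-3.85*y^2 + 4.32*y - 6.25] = 4.32 - 7.7*y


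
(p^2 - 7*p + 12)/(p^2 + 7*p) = (p^2 - 7*p + 12)/(p*(p + 7))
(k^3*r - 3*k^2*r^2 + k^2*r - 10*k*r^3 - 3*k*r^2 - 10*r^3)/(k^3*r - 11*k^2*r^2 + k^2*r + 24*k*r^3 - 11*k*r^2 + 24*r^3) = (k^2 - 3*k*r - 10*r^2)/(k^2 - 11*k*r + 24*r^2)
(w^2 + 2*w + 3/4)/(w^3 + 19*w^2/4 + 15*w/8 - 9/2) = 2*(2*w + 1)/(4*w^2 + 13*w - 12)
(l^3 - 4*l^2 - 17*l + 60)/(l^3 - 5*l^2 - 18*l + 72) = (l - 5)/(l - 6)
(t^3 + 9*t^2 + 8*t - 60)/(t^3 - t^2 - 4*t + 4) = (t^2 + 11*t + 30)/(t^2 + t - 2)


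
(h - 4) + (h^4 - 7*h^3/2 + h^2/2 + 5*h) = h^4 - 7*h^3/2 + h^2/2 + 6*h - 4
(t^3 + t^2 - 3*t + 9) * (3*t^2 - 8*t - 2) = 3*t^5 - 5*t^4 - 19*t^3 + 49*t^2 - 66*t - 18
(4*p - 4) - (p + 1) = 3*p - 5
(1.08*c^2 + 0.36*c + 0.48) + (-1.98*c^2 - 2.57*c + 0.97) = -0.9*c^2 - 2.21*c + 1.45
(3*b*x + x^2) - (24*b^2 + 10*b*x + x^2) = -24*b^2 - 7*b*x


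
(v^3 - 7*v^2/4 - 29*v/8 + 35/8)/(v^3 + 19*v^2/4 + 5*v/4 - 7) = (v - 5/2)/(v + 4)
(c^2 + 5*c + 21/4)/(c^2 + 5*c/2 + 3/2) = (c + 7/2)/(c + 1)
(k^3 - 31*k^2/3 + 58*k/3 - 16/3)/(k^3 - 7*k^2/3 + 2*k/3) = (k - 8)/k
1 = 1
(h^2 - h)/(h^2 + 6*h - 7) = h/(h + 7)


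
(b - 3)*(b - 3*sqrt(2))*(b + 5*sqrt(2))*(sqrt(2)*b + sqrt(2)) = sqrt(2)*b^4 - 2*sqrt(2)*b^3 + 4*b^3 - 33*sqrt(2)*b^2 - 8*b^2 - 12*b + 60*sqrt(2)*b + 90*sqrt(2)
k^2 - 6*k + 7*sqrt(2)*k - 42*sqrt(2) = (k - 6)*(k + 7*sqrt(2))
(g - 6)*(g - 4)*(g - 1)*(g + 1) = g^4 - 10*g^3 + 23*g^2 + 10*g - 24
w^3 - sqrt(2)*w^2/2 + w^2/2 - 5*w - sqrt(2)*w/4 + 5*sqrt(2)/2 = (w - 2)*(w + 5/2)*(w - sqrt(2)/2)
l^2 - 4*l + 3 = (l - 3)*(l - 1)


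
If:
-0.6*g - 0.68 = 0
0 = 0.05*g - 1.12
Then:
No Solution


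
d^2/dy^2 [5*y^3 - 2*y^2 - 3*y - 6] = 30*y - 4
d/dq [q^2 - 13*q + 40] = 2*q - 13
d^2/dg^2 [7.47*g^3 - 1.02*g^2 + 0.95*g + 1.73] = 44.82*g - 2.04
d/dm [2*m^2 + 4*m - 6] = 4*m + 4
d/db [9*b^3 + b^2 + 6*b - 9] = 27*b^2 + 2*b + 6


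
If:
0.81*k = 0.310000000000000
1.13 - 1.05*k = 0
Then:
No Solution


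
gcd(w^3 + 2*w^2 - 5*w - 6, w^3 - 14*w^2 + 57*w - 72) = 1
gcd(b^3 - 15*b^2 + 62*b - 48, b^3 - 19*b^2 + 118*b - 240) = b^2 - 14*b + 48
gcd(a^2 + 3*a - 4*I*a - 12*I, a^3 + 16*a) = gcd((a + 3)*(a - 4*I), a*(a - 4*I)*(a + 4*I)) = a - 4*I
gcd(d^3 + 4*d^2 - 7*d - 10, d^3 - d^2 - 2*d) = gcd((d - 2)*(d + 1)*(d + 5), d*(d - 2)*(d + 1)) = d^2 - d - 2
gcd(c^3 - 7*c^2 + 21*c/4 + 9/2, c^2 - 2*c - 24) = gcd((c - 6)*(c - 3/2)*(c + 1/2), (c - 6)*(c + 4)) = c - 6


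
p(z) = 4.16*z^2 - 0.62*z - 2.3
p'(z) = 8.32*z - 0.62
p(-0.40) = -1.39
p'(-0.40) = -3.95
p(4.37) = 74.43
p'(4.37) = 35.74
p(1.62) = 7.61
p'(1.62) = 12.86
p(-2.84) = 33.01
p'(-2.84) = -24.25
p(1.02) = 1.40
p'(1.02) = 7.87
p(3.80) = 55.41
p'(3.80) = 31.00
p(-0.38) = -1.46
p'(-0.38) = -3.78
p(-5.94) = 148.16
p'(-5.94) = -50.04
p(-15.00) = 943.00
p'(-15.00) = -125.42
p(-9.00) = 340.24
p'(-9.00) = -75.50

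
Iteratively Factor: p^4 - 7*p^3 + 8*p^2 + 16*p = (p - 4)*(p^3 - 3*p^2 - 4*p) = p*(p - 4)*(p^2 - 3*p - 4) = p*(p - 4)^2*(p + 1)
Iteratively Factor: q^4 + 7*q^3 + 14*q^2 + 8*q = (q)*(q^3 + 7*q^2 + 14*q + 8) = q*(q + 2)*(q^2 + 5*q + 4) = q*(q + 2)*(q + 4)*(q + 1)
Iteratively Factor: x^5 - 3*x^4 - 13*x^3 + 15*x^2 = (x - 1)*(x^4 - 2*x^3 - 15*x^2) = (x - 5)*(x - 1)*(x^3 + 3*x^2) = x*(x - 5)*(x - 1)*(x^2 + 3*x) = x^2*(x - 5)*(x - 1)*(x + 3)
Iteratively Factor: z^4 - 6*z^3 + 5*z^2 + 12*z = (z - 4)*(z^3 - 2*z^2 - 3*z) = (z - 4)*(z + 1)*(z^2 - 3*z) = (z - 4)*(z - 3)*(z + 1)*(z)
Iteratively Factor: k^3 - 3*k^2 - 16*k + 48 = (k - 3)*(k^2 - 16) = (k - 3)*(k + 4)*(k - 4)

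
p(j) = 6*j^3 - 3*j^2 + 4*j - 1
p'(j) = 18*j^2 - 6*j + 4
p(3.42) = 217.60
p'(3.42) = 194.02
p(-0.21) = -2.03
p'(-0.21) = 6.05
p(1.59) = 21.89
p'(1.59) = 39.97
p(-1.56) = -37.32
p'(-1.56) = 57.16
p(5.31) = 833.98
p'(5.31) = 479.67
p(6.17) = 1318.78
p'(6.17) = 652.22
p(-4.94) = -817.29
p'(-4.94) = 472.90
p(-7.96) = -3249.07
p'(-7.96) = 1192.27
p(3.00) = 146.00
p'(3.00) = 148.00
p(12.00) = 9983.00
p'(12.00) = 2524.00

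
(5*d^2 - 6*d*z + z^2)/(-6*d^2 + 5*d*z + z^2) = (-5*d + z)/(6*d + z)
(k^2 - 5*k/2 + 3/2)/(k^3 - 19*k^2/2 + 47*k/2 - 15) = (2*k - 3)/(2*k^2 - 17*k + 30)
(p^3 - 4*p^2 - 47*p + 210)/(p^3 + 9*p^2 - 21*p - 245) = (p - 6)/(p + 7)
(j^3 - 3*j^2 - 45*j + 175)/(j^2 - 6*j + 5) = (j^2 + 2*j - 35)/(j - 1)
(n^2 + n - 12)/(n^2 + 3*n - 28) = (n^2 + n - 12)/(n^2 + 3*n - 28)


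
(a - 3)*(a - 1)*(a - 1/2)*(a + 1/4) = a^4 - 17*a^3/4 + 31*a^2/8 - a/4 - 3/8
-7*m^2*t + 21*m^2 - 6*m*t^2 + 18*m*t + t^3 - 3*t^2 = (-7*m + t)*(m + t)*(t - 3)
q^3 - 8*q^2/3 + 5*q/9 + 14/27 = (q - 7/3)*(q - 2/3)*(q + 1/3)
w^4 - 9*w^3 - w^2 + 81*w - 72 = (w - 8)*(w - 3)*(w - 1)*(w + 3)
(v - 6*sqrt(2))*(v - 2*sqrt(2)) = v^2 - 8*sqrt(2)*v + 24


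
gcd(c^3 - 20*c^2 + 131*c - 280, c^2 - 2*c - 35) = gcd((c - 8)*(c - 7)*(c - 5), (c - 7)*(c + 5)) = c - 7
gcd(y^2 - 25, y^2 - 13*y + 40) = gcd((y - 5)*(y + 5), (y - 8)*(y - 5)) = y - 5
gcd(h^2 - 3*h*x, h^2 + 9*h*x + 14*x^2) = 1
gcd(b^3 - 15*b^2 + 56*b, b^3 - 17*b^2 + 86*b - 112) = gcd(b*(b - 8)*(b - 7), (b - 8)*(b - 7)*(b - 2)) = b^2 - 15*b + 56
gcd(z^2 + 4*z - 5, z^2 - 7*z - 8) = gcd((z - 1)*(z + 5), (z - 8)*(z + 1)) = 1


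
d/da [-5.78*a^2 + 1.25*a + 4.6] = 1.25 - 11.56*a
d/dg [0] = 0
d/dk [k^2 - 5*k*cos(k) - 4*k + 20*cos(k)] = 5*k*sin(k) + 2*k - 20*sin(k) - 5*cos(k) - 4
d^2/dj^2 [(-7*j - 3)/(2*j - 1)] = -52/(2*j - 1)^3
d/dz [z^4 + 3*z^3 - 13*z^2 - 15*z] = 4*z^3 + 9*z^2 - 26*z - 15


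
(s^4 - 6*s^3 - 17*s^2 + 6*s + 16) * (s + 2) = s^5 - 4*s^4 - 29*s^3 - 28*s^2 + 28*s + 32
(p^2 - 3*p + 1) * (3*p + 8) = 3*p^3 - p^2 - 21*p + 8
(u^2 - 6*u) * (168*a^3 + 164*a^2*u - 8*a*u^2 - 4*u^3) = 168*a^3*u^2 - 1008*a^3*u + 164*a^2*u^3 - 984*a^2*u^2 - 8*a*u^4 + 48*a*u^3 - 4*u^5 + 24*u^4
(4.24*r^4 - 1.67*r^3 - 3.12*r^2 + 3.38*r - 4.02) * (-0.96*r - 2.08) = -4.0704*r^5 - 7.216*r^4 + 6.4688*r^3 + 3.2448*r^2 - 3.1712*r + 8.3616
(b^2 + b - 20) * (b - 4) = b^3 - 3*b^2 - 24*b + 80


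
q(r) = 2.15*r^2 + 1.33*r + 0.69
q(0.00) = 0.69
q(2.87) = 22.22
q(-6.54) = 83.95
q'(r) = 4.3*r + 1.33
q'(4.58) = 21.02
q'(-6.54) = -26.79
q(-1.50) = 3.53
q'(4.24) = 19.56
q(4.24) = 44.98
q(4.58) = 51.88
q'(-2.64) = -10.02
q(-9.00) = 162.87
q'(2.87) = 13.67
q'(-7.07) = -29.07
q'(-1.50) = -5.12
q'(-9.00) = -37.37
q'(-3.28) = -12.77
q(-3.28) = 19.46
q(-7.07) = 98.75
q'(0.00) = 1.33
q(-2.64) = 12.16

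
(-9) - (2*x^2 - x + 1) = -2*x^2 + x - 10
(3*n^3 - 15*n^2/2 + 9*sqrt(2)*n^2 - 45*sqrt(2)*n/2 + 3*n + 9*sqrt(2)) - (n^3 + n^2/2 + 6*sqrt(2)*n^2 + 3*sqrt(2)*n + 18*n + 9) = 2*n^3 - 8*n^2 + 3*sqrt(2)*n^2 - 51*sqrt(2)*n/2 - 15*n - 9 + 9*sqrt(2)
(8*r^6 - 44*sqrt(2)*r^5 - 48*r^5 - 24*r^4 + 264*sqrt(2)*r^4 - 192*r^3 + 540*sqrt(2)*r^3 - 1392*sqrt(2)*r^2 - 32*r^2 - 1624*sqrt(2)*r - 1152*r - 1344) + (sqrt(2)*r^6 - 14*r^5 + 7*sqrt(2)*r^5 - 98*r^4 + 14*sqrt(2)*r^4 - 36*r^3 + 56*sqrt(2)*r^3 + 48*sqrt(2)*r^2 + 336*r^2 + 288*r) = sqrt(2)*r^6 + 8*r^6 - 62*r^5 - 37*sqrt(2)*r^5 - 122*r^4 + 278*sqrt(2)*r^4 - 228*r^3 + 596*sqrt(2)*r^3 - 1344*sqrt(2)*r^2 + 304*r^2 - 1624*sqrt(2)*r - 864*r - 1344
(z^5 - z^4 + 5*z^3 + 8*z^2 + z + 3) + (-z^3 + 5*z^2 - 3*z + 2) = z^5 - z^4 + 4*z^3 + 13*z^2 - 2*z + 5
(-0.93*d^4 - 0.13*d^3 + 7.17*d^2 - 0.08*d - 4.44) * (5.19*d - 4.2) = -4.8267*d^5 + 3.2313*d^4 + 37.7583*d^3 - 30.5292*d^2 - 22.7076*d + 18.648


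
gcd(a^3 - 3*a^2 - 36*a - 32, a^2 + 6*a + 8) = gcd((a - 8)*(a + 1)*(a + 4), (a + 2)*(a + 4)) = a + 4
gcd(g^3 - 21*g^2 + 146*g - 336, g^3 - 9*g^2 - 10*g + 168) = g^2 - 13*g + 42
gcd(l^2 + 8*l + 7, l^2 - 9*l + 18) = 1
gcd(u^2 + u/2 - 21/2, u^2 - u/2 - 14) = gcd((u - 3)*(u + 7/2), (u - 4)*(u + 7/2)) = u + 7/2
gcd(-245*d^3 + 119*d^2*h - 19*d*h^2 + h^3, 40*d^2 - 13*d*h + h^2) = 5*d - h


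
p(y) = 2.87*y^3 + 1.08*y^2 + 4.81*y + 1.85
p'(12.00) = 1270.57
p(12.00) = 5174.45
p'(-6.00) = 301.81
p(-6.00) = -608.05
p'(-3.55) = 105.65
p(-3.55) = -130.02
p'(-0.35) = 5.11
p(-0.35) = 0.18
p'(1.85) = 38.27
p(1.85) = 32.62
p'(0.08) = 5.04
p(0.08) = 2.24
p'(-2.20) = 41.73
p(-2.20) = -34.06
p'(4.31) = 174.06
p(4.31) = 272.42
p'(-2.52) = 54.04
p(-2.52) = -49.34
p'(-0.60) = 6.61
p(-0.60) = -1.27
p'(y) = 8.61*y^2 + 2.16*y + 4.81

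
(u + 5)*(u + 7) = u^2 + 12*u + 35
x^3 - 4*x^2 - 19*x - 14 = (x - 7)*(x + 1)*(x + 2)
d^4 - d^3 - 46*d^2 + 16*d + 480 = (d - 6)*(d - 4)*(d + 4)*(d + 5)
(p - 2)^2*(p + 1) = p^3 - 3*p^2 + 4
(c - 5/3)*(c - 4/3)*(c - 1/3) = c^3 - 10*c^2/3 + 29*c/9 - 20/27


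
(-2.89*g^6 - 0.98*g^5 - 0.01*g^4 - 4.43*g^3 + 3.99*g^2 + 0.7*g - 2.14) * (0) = 0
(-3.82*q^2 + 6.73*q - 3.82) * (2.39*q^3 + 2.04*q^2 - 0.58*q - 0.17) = -9.1298*q^5 + 8.2919*q^4 + 6.815*q^3 - 11.0468*q^2 + 1.0715*q + 0.6494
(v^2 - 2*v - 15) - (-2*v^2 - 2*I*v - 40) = 3*v^2 - 2*v + 2*I*v + 25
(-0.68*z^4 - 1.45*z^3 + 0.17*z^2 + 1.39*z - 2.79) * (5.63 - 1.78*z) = 1.2104*z^5 - 1.2474*z^4 - 8.4661*z^3 - 1.5171*z^2 + 12.7919*z - 15.7077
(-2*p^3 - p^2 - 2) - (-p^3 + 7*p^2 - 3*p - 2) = -p^3 - 8*p^2 + 3*p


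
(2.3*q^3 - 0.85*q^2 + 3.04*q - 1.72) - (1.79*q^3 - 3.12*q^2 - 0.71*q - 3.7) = 0.51*q^3 + 2.27*q^2 + 3.75*q + 1.98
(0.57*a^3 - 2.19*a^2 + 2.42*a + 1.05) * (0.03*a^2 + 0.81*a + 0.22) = 0.0171*a^5 + 0.396*a^4 - 1.5759*a^3 + 1.5099*a^2 + 1.3829*a + 0.231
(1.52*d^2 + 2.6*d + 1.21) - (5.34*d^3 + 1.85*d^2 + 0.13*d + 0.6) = -5.34*d^3 - 0.33*d^2 + 2.47*d + 0.61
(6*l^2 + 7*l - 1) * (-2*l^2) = -12*l^4 - 14*l^3 + 2*l^2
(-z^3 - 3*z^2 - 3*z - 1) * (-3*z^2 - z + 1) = 3*z^5 + 10*z^4 + 11*z^3 + 3*z^2 - 2*z - 1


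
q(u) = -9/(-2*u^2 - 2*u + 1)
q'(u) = -9*(4*u + 2)/(-2*u^2 - 2*u + 1)^2 = 18*(-2*u - 1)/(2*u^2 + 2*u - 1)^2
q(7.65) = 0.07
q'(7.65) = -0.02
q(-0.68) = -6.27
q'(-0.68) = 3.15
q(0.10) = -11.54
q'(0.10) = -35.50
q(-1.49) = 19.56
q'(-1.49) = 168.28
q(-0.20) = -6.82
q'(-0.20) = -6.20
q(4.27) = 0.20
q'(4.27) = -0.09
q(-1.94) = 3.40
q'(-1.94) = 7.40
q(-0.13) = -7.34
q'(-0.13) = -8.86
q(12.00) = 0.03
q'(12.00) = 0.00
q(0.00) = -9.00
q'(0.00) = -18.00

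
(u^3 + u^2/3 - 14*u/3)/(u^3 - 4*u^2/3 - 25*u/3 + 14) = u*(3*u + 7)/(3*u^2 + 2*u - 21)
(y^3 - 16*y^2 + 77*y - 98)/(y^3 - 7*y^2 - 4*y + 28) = (y - 7)/(y + 2)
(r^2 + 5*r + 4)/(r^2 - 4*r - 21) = (r^2 + 5*r + 4)/(r^2 - 4*r - 21)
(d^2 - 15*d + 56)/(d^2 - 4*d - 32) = (d - 7)/(d + 4)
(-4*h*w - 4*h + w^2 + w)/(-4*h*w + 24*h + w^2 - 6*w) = (w + 1)/(w - 6)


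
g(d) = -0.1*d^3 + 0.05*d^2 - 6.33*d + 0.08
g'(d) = -0.3*d^2 + 0.1*d - 6.33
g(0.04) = -0.17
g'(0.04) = -6.33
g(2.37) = -15.97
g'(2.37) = -7.78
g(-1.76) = 11.92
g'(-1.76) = -7.44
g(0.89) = -5.58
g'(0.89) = -6.48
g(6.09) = -59.20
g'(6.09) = -16.85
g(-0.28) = 1.86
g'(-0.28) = -6.38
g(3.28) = -23.67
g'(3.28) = -9.23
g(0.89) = -5.58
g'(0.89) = -6.48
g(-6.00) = 61.46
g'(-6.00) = -17.73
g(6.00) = -57.70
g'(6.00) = -16.53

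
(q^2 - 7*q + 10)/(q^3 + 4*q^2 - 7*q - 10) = (q - 5)/(q^2 + 6*q + 5)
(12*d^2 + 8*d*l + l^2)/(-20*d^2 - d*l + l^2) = (-12*d^2 - 8*d*l - l^2)/(20*d^2 + d*l - l^2)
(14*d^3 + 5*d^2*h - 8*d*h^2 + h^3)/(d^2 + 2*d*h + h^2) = (14*d^2 - 9*d*h + h^2)/(d + h)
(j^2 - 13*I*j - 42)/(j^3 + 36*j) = (j - 7*I)/(j*(j + 6*I))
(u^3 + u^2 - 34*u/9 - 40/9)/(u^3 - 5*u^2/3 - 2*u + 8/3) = (u + 5/3)/(u - 1)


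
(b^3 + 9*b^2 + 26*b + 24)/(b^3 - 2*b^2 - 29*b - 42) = (b + 4)/(b - 7)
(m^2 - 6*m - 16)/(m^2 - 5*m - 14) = (m - 8)/(m - 7)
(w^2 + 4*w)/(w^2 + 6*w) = (w + 4)/(w + 6)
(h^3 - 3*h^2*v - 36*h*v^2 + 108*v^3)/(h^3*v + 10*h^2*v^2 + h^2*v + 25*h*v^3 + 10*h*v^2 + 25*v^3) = (h^3 - 3*h^2*v - 36*h*v^2 + 108*v^3)/(v*(h^3 + 10*h^2*v + h^2 + 25*h*v^2 + 10*h*v + 25*v^2))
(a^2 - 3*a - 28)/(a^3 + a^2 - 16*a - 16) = (a - 7)/(a^2 - 3*a - 4)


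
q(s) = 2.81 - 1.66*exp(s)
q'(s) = -1.66*exp(s)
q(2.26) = -13.10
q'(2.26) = -15.91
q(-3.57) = 2.76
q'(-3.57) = -0.05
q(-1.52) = 2.45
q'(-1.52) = -0.36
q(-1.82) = 2.54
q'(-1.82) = -0.27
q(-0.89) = 2.13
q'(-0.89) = -0.68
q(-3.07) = 2.73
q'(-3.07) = -0.08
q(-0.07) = 1.26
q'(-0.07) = -1.55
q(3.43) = -48.45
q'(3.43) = -51.26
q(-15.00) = 2.81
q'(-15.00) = 0.00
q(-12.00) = 2.81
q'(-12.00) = 0.00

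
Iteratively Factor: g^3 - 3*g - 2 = (g - 2)*(g^2 + 2*g + 1) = (g - 2)*(g + 1)*(g + 1)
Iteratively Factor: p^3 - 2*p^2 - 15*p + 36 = (p - 3)*(p^2 + p - 12) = (p - 3)*(p + 4)*(p - 3)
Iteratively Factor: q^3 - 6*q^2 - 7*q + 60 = (q - 4)*(q^2 - 2*q - 15) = (q - 4)*(q + 3)*(q - 5)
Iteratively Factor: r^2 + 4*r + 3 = (r + 1)*(r + 3)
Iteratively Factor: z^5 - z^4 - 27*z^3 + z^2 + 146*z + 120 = (z + 2)*(z^4 - 3*z^3 - 21*z^2 + 43*z + 60) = (z - 3)*(z + 2)*(z^3 - 21*z - 20) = (z - 3)*(z + 2)*(z + 4)*(z^2 - 4*z - 5) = (z - 5)*(z - 3)*(z + 2)*(z + 4)*(z + 1)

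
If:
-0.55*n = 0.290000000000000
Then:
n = -0.53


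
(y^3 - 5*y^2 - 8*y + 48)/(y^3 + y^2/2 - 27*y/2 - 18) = 2*(y - 4)/(2*y + 3)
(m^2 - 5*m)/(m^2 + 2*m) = (m - 5)/(m + 2)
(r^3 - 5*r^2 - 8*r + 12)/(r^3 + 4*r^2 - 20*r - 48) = (r^2 - 7*r + 6)/(r^2 + 2*r - 24)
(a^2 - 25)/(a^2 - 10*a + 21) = (a^2 - 25)/(a^2 - 10*a + 21)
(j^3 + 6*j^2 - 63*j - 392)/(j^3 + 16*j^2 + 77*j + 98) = (j - 8)/(j + 2)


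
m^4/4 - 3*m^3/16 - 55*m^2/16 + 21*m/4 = m*(m/4 + 1)*(m - 3)*(m - 7/4)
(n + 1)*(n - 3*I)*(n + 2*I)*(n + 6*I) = n^4 + n^3 + 5*I*n^3 + 12*n^2 + 5*I*n^2 + 12*n + 36*I*n + 36*I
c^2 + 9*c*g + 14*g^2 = (c + 2*g)*(c + 7*g)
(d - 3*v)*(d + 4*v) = d^2 + d*v - 12*v^2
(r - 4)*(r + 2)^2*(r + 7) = r^4 + 7*r^3 - 12*r^2 - 100*r - 112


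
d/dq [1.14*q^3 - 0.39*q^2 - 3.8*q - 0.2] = 3.42*q^2 - 0.78*q - 3.8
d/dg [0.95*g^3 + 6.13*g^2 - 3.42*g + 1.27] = 2.85*g^2 + 12.26*g - 3.42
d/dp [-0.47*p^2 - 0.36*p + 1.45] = -0.94*p - 0.36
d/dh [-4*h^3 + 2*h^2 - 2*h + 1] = -12*h^2 + 4*h - 2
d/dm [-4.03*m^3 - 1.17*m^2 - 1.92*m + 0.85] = -12.09*m^2 - 2.34*m - 1.92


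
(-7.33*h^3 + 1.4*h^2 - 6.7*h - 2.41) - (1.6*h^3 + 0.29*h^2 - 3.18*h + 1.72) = -8.93*h^3 + 1.11*h^2 - 3.52*h - 4.13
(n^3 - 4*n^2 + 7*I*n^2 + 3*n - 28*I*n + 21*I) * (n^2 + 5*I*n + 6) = n^5 - 4*n^4 + 12*I*n^4 - 26*n^3 - 48*I*n^3 + 116*n^2 + 78*I*n^2 - 87*n - 168*I*n + 126*I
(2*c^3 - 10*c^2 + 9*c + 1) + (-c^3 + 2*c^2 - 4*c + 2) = c^3 - 8*c^2 + 5*c + 3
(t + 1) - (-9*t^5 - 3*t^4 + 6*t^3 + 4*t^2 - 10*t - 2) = 9*t^5 + 3*t^4 - 6*t^3 - 4*t^2 + 11*t + 3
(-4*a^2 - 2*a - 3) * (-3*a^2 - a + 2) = 12*a^4 + 10*a^3 + 3*a^2 - a - 6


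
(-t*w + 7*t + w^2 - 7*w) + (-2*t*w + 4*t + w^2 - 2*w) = -3*t*w + 11*t + 2*w^2 - 9*w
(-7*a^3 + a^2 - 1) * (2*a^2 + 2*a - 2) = -14*a^5 - 12*a^4 + 16*a^3 - 4*a^2 - 2*a + 2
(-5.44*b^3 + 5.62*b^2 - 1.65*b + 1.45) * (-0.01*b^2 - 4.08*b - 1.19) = 0.0544*b^5 + 22.139*b^4 - 16.4395*b^3 + 0.0296999999999991*b^2 - 3.9525*b - 1.7255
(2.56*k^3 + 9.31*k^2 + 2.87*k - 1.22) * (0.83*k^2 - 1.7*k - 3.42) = 2.1248*k^5 + 3.3753*k^4 - 22.2001*k^3 - 37.7318*k^2 - 7.7414*k + 4.1724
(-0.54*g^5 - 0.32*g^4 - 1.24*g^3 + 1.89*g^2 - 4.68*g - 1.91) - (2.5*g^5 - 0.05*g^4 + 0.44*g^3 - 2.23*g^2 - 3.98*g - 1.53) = -3.04*g^5 - 0.27*g^4 - 1.68*g^3 + 4.12*g^2 - 0.7*g - 0.38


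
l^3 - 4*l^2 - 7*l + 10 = (l - 5)*(l - 1)*(l + 2)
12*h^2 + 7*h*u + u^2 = (3*h + u)*(4*h + u)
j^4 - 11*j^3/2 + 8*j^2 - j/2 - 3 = (j - 3)*(j - 2)*(j - 1)*(j + 1/2)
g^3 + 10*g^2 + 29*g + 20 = (g + 1)*(g + 4)*(g + 5)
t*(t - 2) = t^2 - 2*t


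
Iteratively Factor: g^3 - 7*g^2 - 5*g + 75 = (g - 5)*(g^2 - 2*g - 15) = (g - 5)^2*(g + 3)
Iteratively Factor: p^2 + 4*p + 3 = (p + 1)*(p + 3)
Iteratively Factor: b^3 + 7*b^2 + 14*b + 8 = (b + 2)*(b^2 + 5*b + 4) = (b + 2)*(b + 4)*(b + 1)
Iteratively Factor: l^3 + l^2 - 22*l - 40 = (l + 2)*(l^2 - l - 20) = (l - 5)*(l + 2)*(l + 4)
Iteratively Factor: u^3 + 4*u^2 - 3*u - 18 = (u + 3)*(u^2 + u - 6) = (u + 3)^2*(u - 2)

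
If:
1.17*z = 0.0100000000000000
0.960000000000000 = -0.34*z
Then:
No Solution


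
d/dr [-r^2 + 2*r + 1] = 2 - 2*r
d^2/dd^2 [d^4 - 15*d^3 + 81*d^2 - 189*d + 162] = 12*d^2 - 90*d + 162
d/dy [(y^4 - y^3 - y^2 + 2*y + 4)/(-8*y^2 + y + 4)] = (-16*y^5 + 11*y^4 + 14*y^3 + 3*y^2 + 56*y + 4)/(64*y^4 - 16*y^3 - 63*y^2 + 8*y + 16)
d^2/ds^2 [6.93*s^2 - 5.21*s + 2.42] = 13.8600000000000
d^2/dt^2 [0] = 0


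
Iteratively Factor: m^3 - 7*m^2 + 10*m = (m - 5)*(m^2 - 2*m) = (m - 5)*(m - 2)*(m)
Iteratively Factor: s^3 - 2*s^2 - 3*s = (s)*(s^2 - 2*s - 3) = s*(s - 3)*(s + 1)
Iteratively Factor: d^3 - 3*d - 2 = (d + 1)*(d^2 - d - 2) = (d + 1)^2*(d - 2)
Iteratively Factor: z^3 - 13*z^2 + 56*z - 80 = (z - 4)*(z^2 - 9*z + 20) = (z - 5)*(z - 4)*(z - 4)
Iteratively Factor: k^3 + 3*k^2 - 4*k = (k + 4)*(k^2 - k) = (k - 1)*(k + 4)*(k)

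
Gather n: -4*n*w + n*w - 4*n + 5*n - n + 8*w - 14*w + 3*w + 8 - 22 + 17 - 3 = -3*n*w - 3*w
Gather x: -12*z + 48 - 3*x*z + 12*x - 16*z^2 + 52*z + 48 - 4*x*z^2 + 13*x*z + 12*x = x*(-4*z^2 + 10*z + 24) - 16*z^2 + 40*z + 96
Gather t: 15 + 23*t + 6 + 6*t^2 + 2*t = 6*t^2 + 25*t + 21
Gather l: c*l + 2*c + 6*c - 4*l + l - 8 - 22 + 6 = 8*c + l*(c - 3) - 24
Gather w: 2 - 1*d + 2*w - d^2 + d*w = -d^2 - d + w*(d + 2) + 2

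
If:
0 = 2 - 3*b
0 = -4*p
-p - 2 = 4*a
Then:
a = -1/2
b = 2/3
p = 0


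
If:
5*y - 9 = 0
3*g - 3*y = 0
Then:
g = 9/5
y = 9/5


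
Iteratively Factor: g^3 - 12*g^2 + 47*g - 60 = (g - 3)*(g^2 - 9*g + 20) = (g - 5)*(g - 3)*(g - 4)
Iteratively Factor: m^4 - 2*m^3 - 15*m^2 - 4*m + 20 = (m + 2)*(m^3 - 4*m^2 - 7*m + 10) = (m + 2)^2*(m^2 - 6*m + 5) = (m - 5)*(m + 2)^2*(m - 1)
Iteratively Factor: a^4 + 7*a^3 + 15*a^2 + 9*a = (a + 3)*(a^3 + 4*a^2 + 3*a) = (a + 3)^2*(a^2 + a) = (a + 1)*(a + 3)^2*(a)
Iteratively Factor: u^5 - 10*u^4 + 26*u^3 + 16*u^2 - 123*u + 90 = (u - 5)*(u^4 - 5*u^3 + u^2 + 21*u - 18) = (u - 5)*(u - 3)*(u^3 - 2*u^2 - 5*u + 6) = (u - 5)*(u - 3)*(u - 1)*(u^2 - u - 6) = (u - 5)*(u - 3)^2*(u - 1)*(u + 2)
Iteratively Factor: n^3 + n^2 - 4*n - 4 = (n + 2)*(n^2 - n - 2) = (n + 1)*(n + 2)*(n - 2)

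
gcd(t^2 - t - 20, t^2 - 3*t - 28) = t + 4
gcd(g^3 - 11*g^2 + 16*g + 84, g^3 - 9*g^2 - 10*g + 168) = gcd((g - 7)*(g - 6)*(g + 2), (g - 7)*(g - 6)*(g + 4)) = g^2 - 13*g + 42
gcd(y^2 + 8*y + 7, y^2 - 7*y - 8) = y + 1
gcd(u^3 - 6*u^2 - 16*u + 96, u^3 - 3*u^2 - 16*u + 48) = u^2 - 16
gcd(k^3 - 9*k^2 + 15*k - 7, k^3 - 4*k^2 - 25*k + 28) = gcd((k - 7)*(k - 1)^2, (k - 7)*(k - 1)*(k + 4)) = k^2 - 8*k + 7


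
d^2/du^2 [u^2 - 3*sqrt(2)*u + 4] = 2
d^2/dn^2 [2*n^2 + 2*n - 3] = 4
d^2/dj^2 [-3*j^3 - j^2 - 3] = -18*j - 2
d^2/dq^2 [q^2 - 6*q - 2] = 2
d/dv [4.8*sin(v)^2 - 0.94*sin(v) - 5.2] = (9.6*sin(v) - 0.94)*cos(v)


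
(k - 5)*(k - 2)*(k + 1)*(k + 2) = k^4 - 4*k^3 - 9*k^2 + 16*k + 20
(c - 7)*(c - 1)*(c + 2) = c^3 - 6*c^2 - 9*c + 14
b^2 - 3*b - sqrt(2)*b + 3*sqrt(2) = (b - 3)*(b - sqrt(2))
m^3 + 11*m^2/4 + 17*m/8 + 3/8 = (m + 1/4)*(m + 1)*(m + 3/2)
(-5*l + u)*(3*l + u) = -15*l^2 - 2*l*u + u^2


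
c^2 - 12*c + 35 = (c - 7)*(c - 5)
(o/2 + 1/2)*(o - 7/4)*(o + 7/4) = o^3/2 + o^2/2 - 49*o/32 - 49/32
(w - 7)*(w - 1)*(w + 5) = w^3 - 3*w^2 - 33*w + 35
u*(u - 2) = u^2 - 2*u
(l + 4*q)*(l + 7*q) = l^2 + 11*l*q + 28*q^2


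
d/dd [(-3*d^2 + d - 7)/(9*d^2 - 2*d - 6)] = (-3*d^2 + 162*d - 20)/(81*d^4 - 36*d^3 - 104*d^2 + 24*d + 36)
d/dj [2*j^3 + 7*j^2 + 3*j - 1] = 6*j^2 + 14*j + 3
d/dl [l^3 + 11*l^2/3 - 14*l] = 3*l^2 + 22*l/3 - 14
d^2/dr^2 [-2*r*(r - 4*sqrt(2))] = -4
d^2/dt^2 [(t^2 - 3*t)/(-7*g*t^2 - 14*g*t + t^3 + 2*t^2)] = 2*(-t*(7*g*t + 14*g - t^2 - 2*t)^2 - (t - 3)*(14*g*t + 14*g - 3*t^2 - 4*t)^2 + (-t*(t - 3)*(-7*g + 3*t + 2) + (2*t - 3)*(14*g*t + 14*g - 3*t^2 - 4*t))*(7*g*t + 14*g - t^2 - 2*t))/(t^2*(7*g*t + 14*g - t^2 - 2*t)^3)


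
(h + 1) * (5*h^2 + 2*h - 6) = 5*h^3 + 7*h^2 - 4*h - 6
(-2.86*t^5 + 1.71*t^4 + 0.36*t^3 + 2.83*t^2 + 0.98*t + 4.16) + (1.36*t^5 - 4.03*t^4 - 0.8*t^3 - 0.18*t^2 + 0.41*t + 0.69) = -1.5*t^5 - 2.32*t^4 - 0.44*t^3 + 2.65*t^2 + 1.39*t + 4.85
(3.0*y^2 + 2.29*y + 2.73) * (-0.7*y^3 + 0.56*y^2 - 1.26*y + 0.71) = -2.1*y^5 + 0.0770000000000002*y^4 - 4.4086*y^3 + 0.7734*y^2 - 1.8139*y + 1.9383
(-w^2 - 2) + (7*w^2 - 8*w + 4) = 6*w^2 - 8*w + 2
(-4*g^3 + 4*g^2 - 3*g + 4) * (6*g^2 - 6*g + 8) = -24*g^5 + 48*g^4 - 74*g^3 + 74*g^2 - 48*g + 32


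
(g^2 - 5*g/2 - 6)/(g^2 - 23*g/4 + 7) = 2*(2*g + 3)/(4*g - 7)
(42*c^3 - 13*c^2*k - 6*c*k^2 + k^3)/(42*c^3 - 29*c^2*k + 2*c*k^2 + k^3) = (21*c^2 + 4*c*k - k^2)/(21*c^2 - 4*c*k - k^2)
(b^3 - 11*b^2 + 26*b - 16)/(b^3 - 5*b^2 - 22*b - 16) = (b^2 - 3*b + 2)/(b^2 + 3*b + 2)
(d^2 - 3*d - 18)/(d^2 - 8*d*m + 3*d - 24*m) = (d - 6)/(d - 8*m)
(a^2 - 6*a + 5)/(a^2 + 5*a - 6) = (a - 5)/(a + 6)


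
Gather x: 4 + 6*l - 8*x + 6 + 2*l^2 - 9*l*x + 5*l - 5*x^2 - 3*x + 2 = 2*l^2 + 11*l - 5*x^2 + x*(-9*l - 11) + 12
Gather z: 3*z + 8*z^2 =8*z^2 + 3*z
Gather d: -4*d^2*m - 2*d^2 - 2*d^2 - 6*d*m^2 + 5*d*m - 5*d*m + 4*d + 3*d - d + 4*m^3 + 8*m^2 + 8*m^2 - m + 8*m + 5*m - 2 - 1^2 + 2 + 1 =d^2*(-4*m - 4) + d*(6 - 6*m^2) + 4*m^3 + 16*m^2 + 12*m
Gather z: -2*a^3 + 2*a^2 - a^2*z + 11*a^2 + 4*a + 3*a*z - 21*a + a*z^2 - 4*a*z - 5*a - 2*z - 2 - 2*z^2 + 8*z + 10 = -2*a^3 + 13*a^2 - 22*a + z^2*(a - 2) + z*(-a^2 - a + 6) + 8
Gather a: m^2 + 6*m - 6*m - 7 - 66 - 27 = m^2 - 100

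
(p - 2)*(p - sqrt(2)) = p^2 - 2*p - sqrt(2)*p + 2*sqrt(2)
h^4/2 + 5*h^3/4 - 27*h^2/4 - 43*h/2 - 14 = (h/2 + 1)*(h - 4)*(h + 1)*(h + 7/2)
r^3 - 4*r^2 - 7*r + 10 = (r - 5)*(r - 1)*(r + 2)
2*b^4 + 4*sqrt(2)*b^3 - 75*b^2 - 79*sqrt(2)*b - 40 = (b - 4*sqrt(2))*(b + 5*sqrt(2))*(sqrt(2)*b + 1)^2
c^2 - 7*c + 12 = (c - 4)*(c - 3)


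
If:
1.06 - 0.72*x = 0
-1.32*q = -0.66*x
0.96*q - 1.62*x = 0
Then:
No Solution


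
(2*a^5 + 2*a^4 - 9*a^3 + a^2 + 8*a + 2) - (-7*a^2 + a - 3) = 2*a^5 + 2*a^4 - 9*a^3 + 8*a^2 + 7*a + 5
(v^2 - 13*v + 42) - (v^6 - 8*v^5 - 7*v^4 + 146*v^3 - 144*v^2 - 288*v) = -v^6 + 8*v^5 + 7*v^4 - 146*v^3 + 145*v^2 + 275*v + 42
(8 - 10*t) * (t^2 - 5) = -10*t^3 + 8*t^2 + 50*t - 40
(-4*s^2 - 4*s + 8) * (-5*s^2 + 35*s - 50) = 20*s^4 - 120*s^3 + 20*s^2 + 480*s - 400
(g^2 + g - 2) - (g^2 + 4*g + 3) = -3*g - 5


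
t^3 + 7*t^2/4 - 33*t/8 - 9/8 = (t - 3/2)*(t + 1/4)*(t + 3)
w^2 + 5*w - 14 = (w - 2)*(w + 7)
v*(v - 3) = v^2 - 3*v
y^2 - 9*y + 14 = (y - 7)*(y - 2)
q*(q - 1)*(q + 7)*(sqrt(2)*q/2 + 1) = sqrt(2)*q^4/2 + q^3 + 3*sqrt(2)*q^3 - 7*sqrt(2)*q^2/2 + 6*q^2 - 7*q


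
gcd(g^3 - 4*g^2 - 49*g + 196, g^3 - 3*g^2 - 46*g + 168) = g^2 + 3*g - 28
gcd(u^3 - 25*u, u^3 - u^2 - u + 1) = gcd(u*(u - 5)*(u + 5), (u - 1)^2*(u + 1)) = 1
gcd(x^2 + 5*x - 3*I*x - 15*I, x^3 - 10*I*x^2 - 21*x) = x - 3*I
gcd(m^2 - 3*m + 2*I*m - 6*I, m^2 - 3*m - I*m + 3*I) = m - 3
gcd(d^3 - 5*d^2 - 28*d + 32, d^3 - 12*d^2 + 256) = d^2 - 4*d - 32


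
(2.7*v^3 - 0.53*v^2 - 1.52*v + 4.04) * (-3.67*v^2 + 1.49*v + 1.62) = -9.909*v^5 + 5.9681*v^4 + 9.1627*v^3 - 17.9502*v^2 + 3.5572*v + 6.5448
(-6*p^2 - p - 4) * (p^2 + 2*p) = -6*p^4 - 13*p^3 - 6*p^2 - 8*p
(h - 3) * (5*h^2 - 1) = 5*h^3 - 15*h^2 - h + 3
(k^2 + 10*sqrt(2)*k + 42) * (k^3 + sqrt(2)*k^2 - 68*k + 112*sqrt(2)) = k^5 + 11*sqrt(2)*k^4 - 6*k^3 - 526*sqrt(2)*k^2 - 616*k + 4704*sqrt(2)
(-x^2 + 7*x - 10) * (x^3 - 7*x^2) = -x^5 + 14*x^4 - 59*x^3 + 70*x^2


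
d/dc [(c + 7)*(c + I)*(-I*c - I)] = -3*I*c^2 + c*(2 - 16*I) + 8 - 7*I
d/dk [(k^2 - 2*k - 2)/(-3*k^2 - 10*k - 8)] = 4*(-4*k^2 - 7*k - 1)/(9*k^4 + 60*k^3 + 148*k^2 + 160*k + 64)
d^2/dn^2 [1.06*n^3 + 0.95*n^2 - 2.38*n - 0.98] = 6.36*n + 1.9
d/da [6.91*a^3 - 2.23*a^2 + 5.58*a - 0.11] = 20.73*a^2 - 4.46*a + 5.58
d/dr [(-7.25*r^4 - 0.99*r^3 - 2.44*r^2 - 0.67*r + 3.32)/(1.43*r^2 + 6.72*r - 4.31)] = (-20.735*r^5 - 147.5757*r^4 + 111.6844*r^3 - 2.638*r^2 + 11.5376*r - 19.4227)/(2.0449*r^4 + 19.2192*r^3 + 32.8318*r^2 - 57.9264*r + 18.5761)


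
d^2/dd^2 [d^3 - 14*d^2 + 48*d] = 6*d - 28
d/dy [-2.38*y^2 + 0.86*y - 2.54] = 0.86 - 4.76*y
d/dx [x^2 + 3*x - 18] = 2*x + 3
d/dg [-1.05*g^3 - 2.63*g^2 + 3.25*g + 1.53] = -3.15*g^2 - 5.26*g + 3.25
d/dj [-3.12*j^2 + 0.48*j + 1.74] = 0.48 - 6.24*j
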